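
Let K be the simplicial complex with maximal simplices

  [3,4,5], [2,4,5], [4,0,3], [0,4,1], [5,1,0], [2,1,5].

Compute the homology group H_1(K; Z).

Take the total order 0 < 1 < 2 < 3 < 4 < 5 on the vertex set. Then K (dimension 2) consists of the simplices:

  0-simplices (6): [0], [1], [2], [3], [4], [5]
  1-simplices (12): [0,1], [0,3], [0,4], [0,5], [1,2], [1,4], [1,5], [2,4], [2,5], [3,4], [3,5], [4,5]
  2-simplices (6): [0,1,4], [0,1,5], [0,3,4], [1,2,5], [2,4,5], [3,4,5]

so the chain groups are C_0 ≅ Z^6, C_1 ≅ Z^12, C_2 ≅ Z^6.

Boundary ∂_1: C_1 → C_0 sends each edge [p,q] (with p < q) to q − p.
The resulting 6×12 matrix has rank 5, and its Smith normal form has invariant factors (1,1,1,1,1).

∂_2: C_2 → C_1 maps a triangle to the signed sum of its edges. For instance
  ∂[3,4,5] = [4,5] − [3,5] + [3,4],
  ∂[0,3,4] = [3,4] − [0,4] + [0,3].
The 12×6 boundary matrix has rank 6 and Smith normal form diag(1,1,1,1,1,1).

From H_k ≅ ker(∂_k) / im(∂_{k+1}) we obtain:

  H_1: rank ker ∂_1 − rank ∂_2 = (12 − 5) − 6 = 1, and the invariant factors of ∂_2 are all 1, so H_1 ≅ Z.

H_1 ≅ Z.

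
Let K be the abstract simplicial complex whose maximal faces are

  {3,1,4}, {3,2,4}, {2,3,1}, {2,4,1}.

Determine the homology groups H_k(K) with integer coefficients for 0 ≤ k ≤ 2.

Take the total order 1 < 2 < 3 < 4 on the vertex set. Then K (dimension 2) consists of the simplices:

  0-simplices (4): [1], [2], [3], [4]
  1-simplices (6): [1,2], [1,3], [1,4], [2,3], [2,4], [3,4]
  2-simplices (4): [1,2,3], [1,2,4], [1,3,4], [2,3,4]

giving chain groups C_0 ≅ Z^4, C_1 ≅ Z^6, C_2 ≅ Z^4.

Boundary ∂_1: C_1 → C_0 is given by ∂[p,q] = [q] − [p]. For instance
  ∂[1,3] = [3] − [1].
This gives a 4×6 integer matrix of rank 3; reducing to Smith normal form yields diagonal entries (1,1,1).

The boundary map ∂_2: C_2 → C_1 maps a triangle to the signed sum of its edges. For instance
  ∂[1,2,3] = [2,3] − [1,3] + [1,2],
  ∂[2,3,4] = [3,4] − [2,4] + [2,3].
The 6×4 boundary matrix has rank 3 and Smith normal form diag(1,1,1).

From H_k ≅ ker(∂_k) / im(∂_{k+1}) we obtain:

  H_0: rank C_0 − rank ∂_1 = 4 − 3 = 1, and the invariant factors of ∂_1 are all 1, so H_0 = Z.
  H_1: rank ker ∂_1 − rank ∂_2 = (6 − 3) − 3 = 0, and the invariant factors of ∂_2 are all 1, so H_1 = 0.
  H_2: rank ker ∂_2 − rank ∂_3 = (4 − 3) − 0 = 1, and there is no ∂_3, so H_2 = Z.

(K is a triangulation of the 2-sphere S^2.)

H_0 = Z,  H_1 = 0,  H_2 = Z.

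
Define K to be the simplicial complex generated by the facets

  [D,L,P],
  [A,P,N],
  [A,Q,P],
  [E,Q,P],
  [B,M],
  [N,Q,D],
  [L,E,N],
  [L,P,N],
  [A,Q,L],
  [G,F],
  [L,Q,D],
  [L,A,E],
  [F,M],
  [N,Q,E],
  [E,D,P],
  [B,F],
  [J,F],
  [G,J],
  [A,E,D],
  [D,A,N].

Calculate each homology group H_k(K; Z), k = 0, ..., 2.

H_0 = Z^2,  H_1 = Z^4,  H_2 = Z.

We work with the vertex ordering A < B < D < E < F < G < J < L < M < N < P < Q. The simplices of K, each written with vertices in increasing order, are:

  0-simplices (12): A, B, D, E, F, G, J, L, M, N, P, Q
  1-simplices (27): AD, AE, AL, AN, AP, AQ, BF, BM, DE, DL, DN, DP, DQ, EL, EN, EP, EQ, FG, FJ, FM, GJ, LN, LP, LQ, NP, NQ, PQ
  2-simplices (14): ADE, ADN, AEL, ALQ, ANP, APQ, DEP, DLP, DLQ, DNQ, ELN, ENQ, EPQ, LNP

Hence C_0 ≅ Z^12, C_1 ≅ Z^27, C_2 ≅ Z^14.

∂_1: C_1 → C_0 is given by ∂[p,q] = [q] − [p].
The 12×27 boundary matrix has rank 10 and Smith normal form diag(1,1,1,1,1,1,1,1,1,1).

The boundary map ∂_2: C_2 → C_1 maps a triangle to the signed sum of its edges. For instance
  ∂APQ = PQ − AQ + AP,
  ∂LNP = NP − LP + LN.
The 27×14 boundary matrix has rank 13 and Smith normal form diag(1,1,1,1,1,1,1,1,1,1,1,1,1).

Computing H_k = (kernel of ∂_k) / (image of ∂_{k+1}):

  H_0: rank C_0 − rank ∂_1 = 12 − 10 = 2, and the invariant factors of ∂_1 are all 1, so H_0 ≅ Z^2.
  H_1: rank ker ∂_1 − rank ∂_2 = (27 − 10) − 13 = 4, and the invariant factors of ∂_2 are all 1, so H_1 ≅ Z^4.
  H_2: rank ker ∂_2 − rank ∂_3 = (14 − 13) − 0 = 1, and there is no ∂_3, so H_2 ≅ Z.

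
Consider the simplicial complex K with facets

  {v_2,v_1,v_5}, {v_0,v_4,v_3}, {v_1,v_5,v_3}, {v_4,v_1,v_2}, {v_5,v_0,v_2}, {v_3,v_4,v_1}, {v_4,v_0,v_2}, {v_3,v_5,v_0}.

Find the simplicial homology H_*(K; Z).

H_0 ≅ Z,  H_1 = 0,  H_2 ≅ Z.

Order the vertices as v_0 < v_1 < v_2 < v_3 < v_4 < v_5. Listing each simplex with vertices in this order, K has dimension 2 with simplices:

  0-simplices (6): [v_0], [v_1], [v_2], [v_3], [v_4], [v_5]
  1-simplices (12): [v_0,v_2], [v_0,v_3], [v_0,v_4], [v_0,v_5], [v_1,v_2], [v_1,v_3], [v_1,v_4], [v_1,v_5], [v_2,v_4], [v_2,v_5], [v_3,v_4], [v_3,v_5]
  2-simplices (8): [v_0,v_2,v_4], [v_0,v_2,v_5], [v_0,v_3,v_4], [v_0,v_3,v_5], [v_1,v_2,v_4], [v_1,v_2,v_5], [v_1,v_3,v_4], [v_1,v_3,v_5]

so the chain groups are C_0 ≅ Z^6, C_1 ≅ Z^12, C_2 ≅ Z^8.

The boundary map ∂_1: C_1 → C_0 maps an edge to its endpoints' difference, ∂[p,q] = q − p.
The 6×12 boundary matrix has rank 5 and Smith normal form diag(1,1,1,1,1).

Boundary ∂_2: C_2 → C_1 acts by ∂[p,q,r] = [q,r] − [p,r] + [p,q]. For instance
  ∂[v_0,v_2,v_5] = [v_2,v_5] − [v_0,v_5] + [v_0,v_2],
  ∂[v_1,v_3,v_5] = [v_3,v_5] − [v_1,v_5] + [v_1,v_3].
The resulting 12×8 matrix has rank 7, and its Smith normal form has invariant factors (1,1,1,1,1,1,1).

Now H_k = ker ∂_k / im ∂_{k+1}, so:

  H_0: rank C_0 − rank ∂_1 = 6 − 5 = 1, and the invariant factors of ∂_1 are all 1, so H_0 ≅ Z.
  H_1: rank ker ∂_1 − rank ∂_2 = (12 − 5) − 7 = 0, and the invariant factors of ∂_2 are all 1, so H_1 ≅ 0.
  H_2: rank ker ∂_2 − rank ∂_3 = (8 − 7) − 0 = 1, and there is no ∂_3, so H_2 ≅ Z.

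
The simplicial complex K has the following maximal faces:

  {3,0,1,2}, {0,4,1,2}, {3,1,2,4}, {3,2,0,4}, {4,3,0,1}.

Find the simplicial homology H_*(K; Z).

K has 5 vertices, 10 edges, 10 triangles, 5 3-simplices.
rank ∂_0 = 0, rank ∂_1 = 4 ⇒ b_0 = 5 − 0 − 4 = 1; all invariant factors of ∂_1 are 1 so no torsion. So H_0 ≅ Z.
rank ∂_1 = 4, rank ∂_2 = 6 ⇒ b_1 = 10 − 4 − 6 = 0; all invariant factors of ∂_2 are 1 so no torsion. So H_1 ≅ 0.
rank ∂_2 = 6, rank ∂_3 = 4 ⇒ b_2 = 10 − 6 − 4 = 0; all invariant factors of ∂_3 are 1 so no torsion. So H_2 ≅ 0.
rank ∂_3 = 4, rank ∂_4 = 0 ⇒ b_3 = 5 − 4 − 0 = 1. So H_3 ≅ Z.

H_0 ≅ Z,  H_1 = 0,  H_2 = 0,  H_3 ≅ Z.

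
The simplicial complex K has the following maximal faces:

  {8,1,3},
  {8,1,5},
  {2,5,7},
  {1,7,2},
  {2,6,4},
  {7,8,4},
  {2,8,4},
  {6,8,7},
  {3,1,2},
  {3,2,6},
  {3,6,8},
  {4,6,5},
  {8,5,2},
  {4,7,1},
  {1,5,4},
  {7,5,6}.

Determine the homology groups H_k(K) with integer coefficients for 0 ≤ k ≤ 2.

H_0 ≅ Z,  H_1 ≅ Z^2,  H_2 ≅ Z.

Fix the vertex order 1 < 2 < 3 < 4 < 5 < 6 < 7 < 8 and write every simplex with vertices in increasing order. Then dim K = 2 and the simplices of K are:

  0-simplices (8): [1], [2], [3], [4], [5], [6], [7], [8]
  1-simplices (24): (24 of them)
  2-simplices (16): [1,2,3], [1,2,7], [1,3,8], [1,4,5], [1,4,7], [1,5,8], [2,3,6], [2,4,6], [2,4,8], [2,5,7], [2,5,8], [3,6,8], [4,5,6], [4,7,8], [5,6,7], [6,7,8]

giving chain groups C_0 ≅ Z^8, C_1 ≅ Z^24, C_2 ≅ Z^16.

The boundary map ∂_1: C_1 → C_0 is given by ∂[p,q] = [q] − [p]. For instance
  ∂[4,7] = [7] − [4].
As a 8×24 matrix over Z this has rank 7, with invariant factors (1,1,1,1,1,1,1).

The boundary map ∂_2: C_2 → C_1 maps a triangle to the signed sum of its edges. For instance
  ∂[1,4,7] = [4,7] − [1,7] + [1,4],
  ∂[4,5,6] = [5,6] − [4,6] + [4,5].
The resulting 24×16 matrix has rank 15, and its Smith normal form has invariant factors (1,1,1,1,1,1,1,1,1,1,1,1,1,1,1).

Now H_k = ker ∂_k / im ∂_{k+1}, so:

  H_0: rank C_0 − rank ∂_1 = 8 − 7 = 1, and the invariant factors of ∂_1 are all 1, so H_0 = Z.
  H_1: rank ker ∂_1 − rank ∂_2 = (24 − 7) − 15 = 2, and the invariant factors of ∂_2 are all 1, so H_1 = Z^2.
  H_2: rank ker ∂_2 − rank ∂_3 = (16 − 15) − 0 = 1, and there is no ∂_3, so H_2 = Z.

(K is a triangulation of the torus T^2.)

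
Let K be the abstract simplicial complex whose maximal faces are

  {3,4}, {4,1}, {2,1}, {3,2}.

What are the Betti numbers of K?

b_0 = 1, b_1 = 1.

We work with the vertex ordering 1 < 2 < 3 < 4. The simplices of K, each written with vertices in increasing order, are:

  0-simplices (4): [1], [2], [3], [4]
  1-simplices (4): [1,2], [1,4], [2,3], [3,4]

giving chain groups C_0 ≅ Z^4, C_1 ≅ Z^4.

∂_1: C_1 → C_0 sends each edge [p,q] (with p < q) to q − p. For instance
  ∂[3,4] = [4] − [3].
The resulting 4×4 matrix has rank 3, and its Smith normal form has invariant factors (1,1,1).

Now H_k = ker ∂_k / im ∂_{k+1}, so:

  H_0: rank C_0 − rank ∂_1 = 4 − 3 = 1, and the invariant factors of ∂_1 are all 1, so H_0 = Z.
  H_1: rank ker ∂_1 − rank ∂_2 = (4 − 3) − 0 = 1, and there is no ∂_2, so H_1 = Z.

(K is a triangulation of the circle S^1.)

Hence the Betti numbers are b_0 = 1, b_1 = 1.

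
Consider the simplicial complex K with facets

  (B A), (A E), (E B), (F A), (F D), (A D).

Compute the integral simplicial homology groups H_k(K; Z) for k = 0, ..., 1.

H_0 ≅ Z,  H_1 ≅ Z^2.

Fix the vertex order A < B < D < E < F and write every simplex with vertices in increasing order. Then dim K = 1 and the simplices of K are:

  0-simplices (5): A, B, D, E, F
  1-simplices (6): AB, AD, AE, AF, BE, DF

giving chain groups C_0 ≅ Z^5, C_1 ≅ Z^6.

Boundary ∂_1: C_1 → C_0 maps an edge to its endpoints' difference, ∂[p,q] = q − p. For instance
  ∂AE = E − A.
This gives a 5×6 integer matrix of rank 4; reducing to Smith normal form yields diagonal entries (1,1,1,1).

Now H_k = ker ∂_k / im ∂_{k+1}, so:

  H_0: rank C_0 − rank ∂_1 = 5 − 4 = 1, and the invariant factors of ∂_1 are all 1, so H_0 = Z.
  H_1: rank ker ∂_1 − rank ∂_2 = (6 − 4) − 0 = 2, and there is no ∂_2, so H_1 = Z^2.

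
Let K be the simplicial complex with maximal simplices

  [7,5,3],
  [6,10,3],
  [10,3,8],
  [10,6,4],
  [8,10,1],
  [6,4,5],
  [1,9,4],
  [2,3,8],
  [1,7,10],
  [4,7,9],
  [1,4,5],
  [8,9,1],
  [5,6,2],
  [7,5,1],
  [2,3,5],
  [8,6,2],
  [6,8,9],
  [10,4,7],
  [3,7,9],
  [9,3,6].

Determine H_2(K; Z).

Order the vertices as 1 < 2 < 3 < 4 < 5 < 6 < 7 < 8 < 9 < 10. Listing each simplex with vertices in this order, K has dimension 2 with simplices:

  0-simplices (10): [1], [2], [3], [4], [5], [6], [7], [8], [9], [10]
  1-simplices (30): (30 of them)
  2-simplices (20): (20 of them)

Hence C_0 ≅ Z^10, C_1 ≅ Z^30, C_2 ≅ Z^20.

∂_1: C_1 → C_0 sends each edge [p,q] (with p < q) to q − p. For instance
  ∂[3,8] = [8] − [3].
The 10×30 boundary matrix has rank 9 and Smith normal form diag(1,1,1,1,1,1,1,1,1).

The boundary map ∂_2: C_2 → C_1 sends each 2-simplex [p,q,r] to [q,r] − [p,r] + [p,q]. For instance
  ∂[6,8,9] = [8,9] − [6,9] + [6,8],
  ∂[4,7,9] = [7,9] − [4,9] + [4,7].
This gives a 30×20 integer matrix of rank 20; reducing to Smith normal form yields diagonal entries (1,1,1,1,1,1,1,1,1,1,1,1,1,1,1,1,1,1,1,2).

Reading off H_k = ker ∂_k / im ∂_{k+1}:

  H_2: rank ker ∂_2 − rank ∂_3 = (20 − 20) − 0 = 0, and there is no ∂_3, so H_2 = 0.

H_2 = 0.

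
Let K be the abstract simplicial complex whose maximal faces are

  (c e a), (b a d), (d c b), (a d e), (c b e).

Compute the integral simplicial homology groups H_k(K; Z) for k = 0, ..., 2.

H_0 ≅ Z,  H_1 ≅ Z,  H_2 = 0.

K has 5 vertices, 10 edges, 5 triangles.
rank ∂_0 = 0, rank ∂_1 = 4 ⇒ b_0 = 5 − 0 − 4 = 1; all invariant factors of ∂_1 are 1 so no torsion. So H_0 = Z.
rank ∂_1 = 4, rank ∂_2 = 5 ⇒ b_1 = 10 − 4 − 5 = 1; all invariant factors of ∂_2 are 1 so no torsion. So H_1 = Z.
rank ∂_2 = 5, rank ∂_3 = 0 ⇒ b_2 = 5 − 5 − 0 = 0. So H_2 = 0.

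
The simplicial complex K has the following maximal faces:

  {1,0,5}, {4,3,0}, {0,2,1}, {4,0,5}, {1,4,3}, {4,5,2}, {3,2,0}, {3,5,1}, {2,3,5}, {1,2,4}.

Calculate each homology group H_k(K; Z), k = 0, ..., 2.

H_0 = Z,  H_1 = Z/2,  H_2 = 0.

Order the vertices as 0 < 1 < 2 < 3 < 4 < 5. Listing each simplex with vertices in this order, K has dimension 2 with simplices:

  0-simplices (6): [0], [1], [2], [3], [4], [5]
  1-simplices (15): [0,1], [0,2], [0,3], [0,4], [0,5], [1,2], [1,3], [1,4], [1,5], [2,3], [2,4], [2,5], [3,4], [3,5], [4,5]
  2-simplices (10): [0,1,2], [0,1,5], [0,2,3], [0,3,4], [0,4,5], [1,2,4], [1,3,4], [1,3,5], [2,3,5], [2,4,5]

giving chain groups C_0 ≅ Z^6, C_1 ≅ Z^15, C_2 ≅ Z^10.

Boundary ∂_1: C_1 → C_0 sends each edge [p,q] (with p < q) to q − p. For instance
  ∂[3,4] = [4] − [3].
This gives a 6×15 integer matrix of rank 5; reducing to Smith normal form yields diagonal entries (1,1,1,1,1).

Boundary ∂_2: C_2 → C_1 acts by ∂[p,q,r] = [q,r] − [p,r] + [p,q]. For instance
  ∂[0,3,4] = [3,4] − [0,4] + [0,3],
  ∂[0,4,5] = [4,5] − [0,5] + [0,4].
As a 15×10 matrix over Z this has rank 10, with invariant factors (1,1,1,1,1,1,1,1,1,2).

Now H_k = ker ∂_k / im ∂_{k+1}, so:

  H_0: rank C_0 − rank ∂_1 = 6 − 5 = 1, and the invariant factors of ∂_1 are all 1, so H_0 ≅ Z.
  H_1: rank ker ∂_1 − rank ∂_2 = (15 − 5) − 10 = 0, and ∂_2 has invariant factor 2 > 1, so H_1 ≅ Z/2.
  H_2: rank ker ∂_2 − rank ∂_3 = (10 − 10) − 0 = 0, and there is no ∂_3, so H_2 ≅ 0.

As a check, the Euler characteristic is 6 − 15 + 10 = 1, which agrees with 1 − 0 + 0 = 1.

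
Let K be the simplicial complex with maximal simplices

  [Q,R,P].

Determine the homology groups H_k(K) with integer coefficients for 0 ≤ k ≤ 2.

Fix the vertex order P < Q < R and write every simplex with vertices in increasing order. Then dim K = 2 and the simplices of K are:

  0-simplices (3): P, Q, R
  1-simplices (3): PQ, PR, QR
  2-simplices (1): PQR

giving chain groups C_0 ≅ Z^3, C_1 ≅ Z^3, C_2 ≅ Z^1.

Boundary ∂_1: C_1 → C_0 sends each edge [p,q] (with p < q) to q − p. For instance
  ∂PR = R − P.
As a 3×3 matrix over Z this has rank 2, with invariant factors (1,1).

∂_2: C_2 → C_1 sends each 2-simplex [p,q,r] to [q,r] − [p,r] + [p,q]. For instance
  ∂PQR = QR − PR + PQ.
This gives a 3×1 integer matrix of rank 1; reducing to Smith normal form yields diagonal entries (1).

Computing H_k = (kernel of ∂_k) / (image of ∂_{k+1}):

  H_0: rank C_0 − rank ∂_1 = 3 − 2 = 1, and the invariant factors of ∂_1 are all 1, so H_0 = Z.
  H_1: rank ker ∂_1 − rank ∂_2 = (3 − 2) − 1 = 0, and the invariant factors of ∂_2 are all 1, so H_1 = 0.
  H_2: rank ker ∂_2 − rank ∂_3 = (1 − 1) − 0 = 0, and there is no ∂_3, so H_2 = 0.

H_0 = Z,  H_1 = 0,  H_2 = 0.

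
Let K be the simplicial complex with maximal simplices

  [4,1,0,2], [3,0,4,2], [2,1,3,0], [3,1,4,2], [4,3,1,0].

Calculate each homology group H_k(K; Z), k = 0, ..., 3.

Take the total order 0 < 1 < 2 < 3 < 4 on the vertex set. Then K (dimension 3) consists of the simplices:

  0-simplices (5): [0], [1], [2], [3], [4]
  1-simplices (10): [0,1], [0,2], [0,3], [0,4], [1,2], [1,3], [1,4], [2,3], [2,4], [3,4]
  2-simplices (10): [0,1,2], [0,1,3], [0,1,4], [0,2,3], [0,2,4], [0,3,4], [1,2,3], [1,2,4], [1,3,4], [2,3,4]
  3-simplices (5): [0,1,2,3], [0,1,2,4], [0,1,3,4], [0,2,3,4], [1,2,3,4]

giving chain groups C_0 ≅ Z^5, C_1 ≅ Z^10, C_2 ≅ Z^10, C_3 ≅ Z^5.

∂_1: C_1 → C_0 sends each edge [p,q] (with p < q) to q − p. For instance
  ∂[0,2] = [2] − [0].
This gives a 5×10 integer matrix of rank 4; reducing to Smith normal form yields diagonal entries (1,1,1,1).

Boundary ∂_2: C_2 → C_1 sends each 2-simplex [p,q,r] to [q,r] − [p,r] + [p,q]. For instance
  ∂[0,1,4] = [1,4] − [0,4] + [0,1],
  ∂[0,2,3] = [2,3] − [0,3] + [0,2].
The resulting 10×10 matrix has rank 6, and its Smith normal form has invariant factors (1,1,1,1,1,1).

The boundary map ∂_3: C_3 → C_2 sends each 3-simplex σ to the alternating sum Σ_i (−1)^i (σ with its i-th vertex removed). For instance
  ∂[1,2,3,4] = [2,3,4] − [1,3,4] + [1,2,4] − [1,2,3],
  ∂[0,1,3,4] = [1,3,4] − [0,3,4] + [0,1,4] − [0,1,3].
The resulting 10×5 matrix has rank 4, and its Smith normal form has invariant factors (1,1,1,1).

Computing H_k = (kernel of ∂_k) / (image of ∂_{k+1}):

  H_0: rank C_0 − rank ∂_1 = 5 − 4 = 1, and the invariant factors of ∂_1 are all 1, so H_0 = Z.
  H_1: rank ker ∂_1 − rank ∂_2 = (10 − 4) − 6 = 0, and the invariant factors of ∂_2 are all 1, so H_1 = 0.
  H_2: rank ker ∂_2 − rank ∂_3 = (10 − 6) − 4 = 0, and the invariant factors of ∂_3 are all 1, so H_2 = 0.
  H_3: rank ker ∂_3 − rank ∂_4 = (5 − 4) − 0 = 1, and there is no ∂_4, so H_3 = Z.

H_0 ≅ Z,  H_1 = 0,  H_2 = 0,  H_3 ≅ Z.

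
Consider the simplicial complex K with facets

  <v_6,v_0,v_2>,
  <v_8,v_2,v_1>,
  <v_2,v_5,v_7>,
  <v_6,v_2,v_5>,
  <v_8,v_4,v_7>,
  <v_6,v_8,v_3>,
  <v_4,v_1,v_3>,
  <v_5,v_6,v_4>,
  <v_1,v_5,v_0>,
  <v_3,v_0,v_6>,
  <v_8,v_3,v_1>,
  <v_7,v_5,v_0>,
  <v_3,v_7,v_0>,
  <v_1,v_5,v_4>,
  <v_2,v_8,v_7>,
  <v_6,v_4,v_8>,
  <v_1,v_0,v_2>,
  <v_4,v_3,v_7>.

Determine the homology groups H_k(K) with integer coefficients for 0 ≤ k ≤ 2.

We work with the vertex ordering v_0 < v_1 < v_2 < v_3 < v_4 < v_5 < v_6 < v_7 < v_8. The simplices of K, each written with vertices in increasing order, are:

  0-simplices (9): [v_0], [v_1], [v_2], [v_3], [v_4], [v_5], [v_6], [v_7], [v_8]
  1-simplices (27): (27 of them)
  2-simplices (18): (18 of them)

giving chain groups C_0 ≅ Z^9, C_1 ≅ Z^27, C_2 ≅ Z^18.

∂_1: C_1 → C_0 sends each edge [p,q] (with p < q) to q − p. For instance
  ∂[v_4,v_6] = [v_6] − [v_4].
The 9×27 boundary matrix has rank 8 and Smith normal form diag(1,1,1,1,1,1,1,1).

∂_2: C_2 → C_1 acts by ∂[p,q,r] = [q,r] − [p,r] + [p,q]. For instance
  ∂[v_4,v_5,v_6] = [v_5,v_6] − [v_4,v_6] + [v_4,v_5],
  ∂[v_1,v_4,v_5] = [v_4,v_5] − [v_1,v_5] + [v_1,v_4].
The resulting 27×18 matrix has rank 18, and its Smith normal form has invariant factors (1,1,1,1,1,1,1,1,1,1,1,1,1,1,1,1,1,2).

Now H_k = ker ∂_k / im ∂_{k+1}, so:

  H_0: rank C_0 − rank ∂_1 = 9 − 8 = 1, and the invariant factors of ∂_1 are all 1, so H_0 = Z.
  H_1: rank ker ∂_1 − rank ∂_2 = (27 − 8) − 18 = 1, and ∂_2 has invariant factor 2 > 1, so H_1 = Z ⊕ Z_2.
  H_2: rank ker ∂_2 − rank ∂_3 = (18 − 18) − 0 = 0, and there is no ∂_3, so H_2 = 0.

H_0 ≅ Z,  H_1 ≅ Z ⊕ Z_2,  H_2 = 0.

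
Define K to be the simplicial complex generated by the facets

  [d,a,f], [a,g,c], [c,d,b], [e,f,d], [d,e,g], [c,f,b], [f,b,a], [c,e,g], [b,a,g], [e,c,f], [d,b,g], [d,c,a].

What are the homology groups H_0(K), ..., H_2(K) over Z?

H_0 ≅ Z,  H_1 ≅ Z/2Z,  H_2 = 0.

K has 7 vertices, 18 edges, 12 triangles.
rank ∂_0 = 0, rank ∂_1 = 6 ⇒ b_0 = 7 − 0 − 6 = 1; all invariant factors of ∂_1 are 1 so no torsion. So H_0 = Z.
rank ∂_1 = 6, rank ∂_2 = 12 ⇒ b_1 = 18 − 6 − 12 = 0; ∂_2 has invariant factor(s) [2] giving torsion. So H_1 = Z/2Z.
rank ∂_2 = 12, rank ∂_3 = 0 ⇒ b_2 = 12 − 12 − 0 = 0. So H_2 = 0.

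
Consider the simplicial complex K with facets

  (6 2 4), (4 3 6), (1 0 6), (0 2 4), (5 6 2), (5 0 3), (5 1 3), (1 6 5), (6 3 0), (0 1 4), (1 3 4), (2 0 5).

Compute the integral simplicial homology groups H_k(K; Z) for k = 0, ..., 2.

H_0 ≅ Z,  H_1 ≅ Z/2,  H_2 = 0.

We work with the vertex ordering 0 < 1 < 2 < 3 < 4 < 5 < 6. The simplices of K, each written with vertices in increasing order, are:

  0-simplices (7): [0], [1], [2], [3], [4], [5], [6]
  1-simplices (18): [0,1], [0,2], [0,3], [0,4], [0,5], [0,6], [1,3], [1,4], [1,5], [1,6], [2,4], [2,5], [2,6], [3,4], [3,5], [3,6], [4,6], [5,6]
  2-simplices (12): [0,1,4], [0,1,6], [0,2,4], [0,2,5], [0,3,5], [0,3,6], [1,3,4], [1,3,5], [1,5,6], [2,4,6], [2,5,6], [3,4,6]

Hence C_0 ≅ Z^7, C_1 ≅ Z^18, C_2 ≅ Z^12.

The boundary map ∂_1: C_1 → C_0 maps an edge to its endpoints' difference, ∂[p,q] = q − p. For instance
  ∂[1,3] = [3] − [1].
As a 7×18 matrix over Z this has rank 6, with invariant factors (1,1,1,1,1,1).

The boundary map ∂_2: C_2 → C_1 acts by ∂[p,q,r] = [q,r] − [p,r] + [p,q]. For instance
  ∂[0,3,6] = [3,6] − [0,6] + [0,3],
  ∂[1,3,4] = [3,4] − [1,4] + [1,3].
The 18×12 boundary matrix has rank 12 and Smith normal form diag(1,1,1,1,1,1,1,1,1,1,1,2).

Computing H_k = (kernel of ∂_k) / (image of ∂_{k+1}):

  H_0: rank C_0 − rank ∂_1 = 7 − 6 = 1, and the invariant factors of ∂_1 are all 1, so H_0 ≅ Z.
  H_1: rank ker ∂_1 − rank ∂_2 = (18 − 6) − 12 = 0, and ∂_2 has invariant factor 2 > 1, so H_1 ≅ Z/2.
  H_2: rank ker ∂_2 − rank ∂_3 = (12 − 12) − 0 = 0, and there is no ∂_3, so H_2 ≅ 0.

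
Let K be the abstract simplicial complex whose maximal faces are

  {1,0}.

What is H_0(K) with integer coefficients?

K has 2 vertices, 1 edge.
rank ∂_0 = 0, rank ∂_1 = 1 ⇒ b_0 = 2 − 0 − 1 = 1; all invariant factors of ∂_1 are 1 so no torsion. So H_0 = Z.

H_0 = Z.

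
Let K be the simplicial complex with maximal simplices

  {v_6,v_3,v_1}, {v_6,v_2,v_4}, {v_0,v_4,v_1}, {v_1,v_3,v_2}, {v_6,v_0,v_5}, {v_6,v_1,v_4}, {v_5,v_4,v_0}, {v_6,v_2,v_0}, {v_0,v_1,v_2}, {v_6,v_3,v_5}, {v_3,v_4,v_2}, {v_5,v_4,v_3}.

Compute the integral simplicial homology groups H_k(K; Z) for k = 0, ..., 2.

H_0 ≅ Z,  H_1 ≅ Z/2Z,  H_2 = 0.

Order the vertices as v_0 < v_1 < v_2 < v_3 < v_4 < v_5 < v_6. Listing each simplex with vertices in this order, K has dimension 2 with simplices:

  0-simplices (7): [v_0], [v_1], [v_2], [v_3], [v_4], [v_5], [v_6]
  1-simplices (18): (18 of them)
  2-simplices (12): (12 of them)

Hence C_0 ≅ Z^7, C_1 ≅ Z^18, C_2 ≅ Z^12.

∂_1: C_1 → C_0 is given by ∂[p,q] = [q] − [p]. For instance
  ∂[v_3,v_4] = [v_4] − [v_3].
As a 7×18 matrix over Z this has rank 6, with invariant factors (1,1,1,1,1,1).

The boundary map ∂_2: C_2 → C_1 maps a triangle to the signed sum of its edges. For instance
  ∂[v_0,v_4,v_5] = [v_4,v_5] − [v_0,v_5] + [v_0,v_4],
  ∂[v_2,v_4,v_6] = [v_4,v_6] − [v_2,v_6] + [v_2,v_4].
As a 18×12 matrix over Z this has rank 12, with invariant factors (1,1,1,1,1,1,1,1,1,1,1,2).

Computing H_k = (kernel of ∂_k) / (image of ∂_{k+1}):

  H_0: rank C_0 − rank ∂_1 = 7 − 6 = 1, and the invariant factors of ∂_1 are all 1, so H_0 = Z.
  H_1: rank ker ∂_1 − rank ∂_2 = (18 − 6) − 12 = 0, and ∂_2 has invariant factor 2 > 1, so H_1 = Z/2Z.
  H_2: rank ker ∂_2 − rank ∂_3 = (12 − 12) − 0 = 0, and there is no ∂_3, so H_2 = 0.

(K is a triangulation of the real projective plane RP^2.)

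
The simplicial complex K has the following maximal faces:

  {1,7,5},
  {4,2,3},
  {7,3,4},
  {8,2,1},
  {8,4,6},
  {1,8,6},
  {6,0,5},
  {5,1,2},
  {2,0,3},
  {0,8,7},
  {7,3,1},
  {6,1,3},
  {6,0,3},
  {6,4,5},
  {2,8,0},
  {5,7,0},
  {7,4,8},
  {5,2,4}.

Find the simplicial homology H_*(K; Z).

We work with the vertex ordering 0 < 1 < 2 < 3 < 4 < 5 < 6 < 7 < 8. The simplices of K, each written with vertices in increasing order, are:

  0-simplices (9): [0], [1], [2], [3], [4], [5], [6], [7], [8]
  1-simplices (27): (27 of them)
  2-simplices (18): [0,2,3], [0,2,8], [0,3,6], [0,5,6], [0,5,7], [0,7,8], [1,2,5], [1,2,8], [1,3,6], [1,3,7], [1,5,7], [1,6,8], [2,3,4], [2,4,5], [3,4,7], [4,5,6], [4,6,8], [4,7,8]

giving chain groups C_0 ≅ Z^9, C_1 ≅ Z^27, C_2 ≅ Z^18.

∂_1: C_1 → C_0 sends each edge [p,q] (with p < q) to q − p. For instance
  ∂[2,3] = [3] − [2].
This gives a 9×27 integer matrix of rank 8; reducing to Smith normal form yields diagonal entries (1,1,1,1,1,1,1,1).

The boundary map ∂_2: C_2 → C_1 maps a triangle to the signed sum of its edges. For instance
  ∂[4,7,8] = [7,8] − [4,8] + [4,7],
  ∂[1,2,5] = [2,5] − [1,5] + [1,2].
The resulting 27×18 matrix has rank 17, and its Smith normal form has invariant factors (1,1,1,1,1,1,1,1,1,1,1,1,1,1,1,1,1).

Now H_k = ker ∂_k / im ∂_{k+1}, so:

  H_0: rank C_0 − rank ∂_1 = 9 − 8 = 1, and the invariant factors of ∂_1 are all 1, so H_0 = Z.
  H_1: rank ker ∂_1 − rank ∂_2 = (27 − 8) − 17 = 2, and the invariant factors of ∂_2 are all 1, so H_1 = Z^2.
  H_2: rank ker ∂_2 − rank ∂_3 = (18 − 17) − 0 = 1, and there is no ∂_3, so H_2 = Z.

As a check, the Euler characteristic is 9 − 27 + 18 = 0, which agrees with 1 − 2 + 1 = 0.

H_0 = Z,  H_1 = Z^2,  H_2 = Z.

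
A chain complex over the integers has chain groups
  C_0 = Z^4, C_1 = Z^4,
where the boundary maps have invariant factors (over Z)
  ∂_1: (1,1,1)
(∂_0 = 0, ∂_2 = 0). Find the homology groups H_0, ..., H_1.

H_0 = Z,  H_1 = Z.

H_0: b_0 = 4 − 0 − 3 = 1; torsion from ∂_1 factors > 1: none. So H_0 = Z.
H_1: b_1 = 4 − 3 − 0 = 1; torsion from ∂_2 factors > 1: none. So H_1 = Z.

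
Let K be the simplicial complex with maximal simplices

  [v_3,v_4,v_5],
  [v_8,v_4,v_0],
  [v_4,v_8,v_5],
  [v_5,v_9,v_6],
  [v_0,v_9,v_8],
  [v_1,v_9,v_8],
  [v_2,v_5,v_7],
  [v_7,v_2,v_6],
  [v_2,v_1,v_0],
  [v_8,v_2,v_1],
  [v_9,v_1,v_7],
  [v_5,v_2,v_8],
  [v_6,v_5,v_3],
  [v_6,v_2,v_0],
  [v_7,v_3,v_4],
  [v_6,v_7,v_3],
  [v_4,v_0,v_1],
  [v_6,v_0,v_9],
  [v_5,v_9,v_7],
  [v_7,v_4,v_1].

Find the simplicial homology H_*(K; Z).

H_0 ≅ Z,  H_1 ≅ Z ⊕ Z_2,  H_2 = 0.

Order the vertices as v_0 < v_1 < v_2 < v_3 < v_4 < v_5 < v_6 < v_7 < v_8 < v_9. Listing each simplex with vertices in this order, K has dimension 2 with simplices:

  0-simplices (10): [v_0], [v_1], [v_2], [v_3], [v_4], [v_5], [v_6], [v_7], [v_8], [v_9]
  1-simplices (30): (30 of them)
  2-simplices (20): (20 of them)

Hence C_0 ≅ Z^10, C_1 ≅ Z^30, C_2 ≅ Z^20.

∂_1: C_1 → C_0 sends each edge [p,q] (with p < q) to q − p.
The resulting 10×30 matrix has rank 9, and its Smith normal form has invariant factors (1,1,1,1,1,1,1,1,1).

∂_2: C_2 → C_1 sends each 2-simplex [p,q,r] to [q,r] − [p,r] + [p,q]. For instance
  ∂[v_3,v_5,v_6] = [v_5,v_6] − [v_3,v_6] + [v_3,v_5],
  ∂[v_4,v_5,v_8] = [v_5,v_8] − [v_4,v_8] + [v_4,v_5].
The 30×20 boundary matrix has rank 20 and Smith normal form diag(1,1,1,1,1,1,1,1,1,1,1,1,1,1,1,1,1,1,1,2).

Reading off H_k = ker ∂_k / im ∂_{k+1}:

  H_0: rank C_0 − rank ∂_1 = 10 − 9 = 1, and the invariant factors of ∂_1 are all 1, so H_0 = Z.
  H_1: rank ker ∂_1 − rank ∂_2 = (30 − 9) − 20 = 1, and ∂_2 has invariant factor 2 > 1, so H_1 = Z ⊕ Z_2.
  H_2: rank ker ∂_2 − rank ∂_3 = (20 − 20) − 0 = 0, and there is no ∂_3, so H_2 = 0.

(K is a triangulation of the Klein bottle.)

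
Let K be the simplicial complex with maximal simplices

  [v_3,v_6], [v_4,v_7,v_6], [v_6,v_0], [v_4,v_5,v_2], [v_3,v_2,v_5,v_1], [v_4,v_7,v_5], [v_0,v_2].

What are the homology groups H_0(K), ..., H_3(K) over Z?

H_0 = Z,  H_1 = Z^2,  H_2 = 0,  H_3 = 0.

Fix the vertex order v_0 < v_1 < v_2 < v_3 < v_4 < v_5 < v_6 < v_7 and write every simplex with vertices in increasing order. Then dim K = 3 and the simplices of K are:

  0-simplices (8): [v_0], [v_1], [v_2], [v_3], [v_4], [v_5], [v_6], [v_7]
  1-simplices (15): (15 of them)
  2-simplices (7): [v_1,v_2,v_3], [v_1,v_2,v_5], [v_1,v_3,v_5], [v_2,v_3,v_5], [v_2,v_4,v_5], [v_4,v_5,v_7], [v_4,v_6,v_7]
  3-simplices (1): [v_1,v_2,v_3,v_5]

giving chain groups C_0 ≅ Z^8, C_1 ≅ Z^15, C_2 ≅ Z^7, C_3 ≅ Z^1.

Boundary ∂_1: C_1 → C_0 is given by ∂[p,q] = [q] − [p]. For instance
  ∂[v_2,v_5] = [v_5] − [v_2].
As a 8×15 matrix over Z this has rank 7, with invariant factors (1,1,1,1,1,1,1).

∂_2: C_2 → C_1 maps a triangle to the signed sum of its edges. For instance
  ∂[v_2,v_3,v_5] = [v_3,v_5] − [v_2,v_5] + [v_2,v_3],
  ∂[v_1,v_3,v_5] = [v_3,v_5] − [v_1,v_5] + [v_1,v_3].
The resulting 15×7 matrix has rank 6, and its Smith normal form has invariant factors (1,1,1,1,1,1).

∂_3: C_3 → C_2 sends each 3-simplex σ to the alternating sum Σ_i (−1)^i (σ with its i-th vertex removed). For instance
  ∂[v_1,v_2,v_3,v_5] = [v_2,v_3,v_5] − [v_1,v_3,v_5] + [v_1,v_2,v_5] − [v_1,v_2,v_3].
The resulting 7×1 matrix has rank 1, and its Smith normal form has invariant factors (1).

From H_k ≅ ker(∂_k) / im(∂_{k+1}) we obtain:

  H_0: rank C_0 − rank ∂_1 = 8 − 7 = 1, and the invariant factors of ∂_1 are all 1, so H_0 = Z.
  H_1: rank ker ∂_1 − rank ∂_2 = (15 − 7) − 6 = 2, and the invariant factors of ∂_2 are all 1, so H_1 = Z^2.
  H_2: rank ker ∂_2 − rank ∂_3 = (7 − 6) − 1 = 0, and the invariant factors of ∂_3 are all 1, so H_2 = 0.
  H_3: rank ker ∂_3 − rank ∂_4 = (1 − 1) − 0 = 0, and there is no ∂_4, so H_3 = 0.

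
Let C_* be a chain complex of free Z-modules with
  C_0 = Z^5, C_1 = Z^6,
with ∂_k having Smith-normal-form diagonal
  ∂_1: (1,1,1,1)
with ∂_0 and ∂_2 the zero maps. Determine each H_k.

H_0: b_0 = 5 − 0 − 4 = 1; torsion from ∂_1 factors > 1: none. So H_0 = Z.
H_1: b_1 = 6 − 4 − 0 = 2; torsion from ∂_2 factors > 1: none. So H_1 = Z^2.

H_0 = Z,  H_1 = Z^2.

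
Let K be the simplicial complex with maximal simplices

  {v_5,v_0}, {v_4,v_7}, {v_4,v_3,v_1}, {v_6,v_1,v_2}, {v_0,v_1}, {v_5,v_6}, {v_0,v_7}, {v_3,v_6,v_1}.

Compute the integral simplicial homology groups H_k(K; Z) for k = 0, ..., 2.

H_0 = Z,  H_1 = Z^2,  H_2 = 0.

We work with the vertex ordering v_0 < v_1 < v_2 < v_3 < v_4 < v_5 < v_6 < v_7. The simplices of K, each written with vertices in increasing order, are:

  0-simplices (8): [v_0], [v_1], [v_2], [v_3], [v_4], [v_5], [v_6], [v_7]
  1-simplices (12): [v_0,v_1], [v_0,v_5], [v_0,v_7], [v_1,v_2], [v_1,v_3], [v_1,v_4], [v_1,v_6], [v_2,v_6], [v_3,v_4], [v_3,v_6], [v_4,v_7], [v_5,v_6]
  2-simplices (3): [v_1,v_2,v_6], [v_1,v_3,v_4], [v_1,v_3,v_6]

giving chain groups C_0 ≅ Z^8, C_1 ≅ Z^12, C_2 ≅ Z^3.

∂_1: C_1 → C_0 is given by ∂[p,q] = [q] − [p]. For instance
  ∂[v_0,v_5] = [v_5] − [v_0].
As a 8×12 matrix over Z this has rank 7, with invariant factors (1,1,1,1,1,1,1).

The boundary map ∂_2: C_2 → C_1 maps a triangle to the signed sum of its edges. For instance
  ∂[v_1,v_3,v_4] = [v_3,v_4] − [v_1,v_4] + [v_1,v_3],
  ∂[v_1,v_3,v_6] = [v_3,v_6] − [v_1,v_6] + [v_1,v_3].
The 12×3 boundary matrix has rank 3 and Smith normal form diag(1,1,1).

From H_k ≅ ker(∂_k) / im(∂_{k+1}) we obtain:

  H_0: rank C_0 − rank ∂_1 = 8 − 7 = 1, and the invariant factors of ∂_1 are all 1, so H_0 = Z.
  H_1: rank ker ∂_1 − rank ∂_2 = (12 − 7) − 3 = 2, and the invariant factors of ∂_2 are all 1, so H_1 = Z^2.
  H_2: rank ker ∂_2 − rank ∂_3 = (3 − 3) − 0 = 0, and there is no ∂_3, so H_2 = 0.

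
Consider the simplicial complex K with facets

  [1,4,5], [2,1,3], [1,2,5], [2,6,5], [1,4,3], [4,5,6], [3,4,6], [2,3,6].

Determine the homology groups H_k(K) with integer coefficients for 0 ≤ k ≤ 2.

H_0 ≅ Z,  H_1 = 0,  H_2 ≅ Z.

K has 6 vertices, 12 edges, 8 triangles.
rank ∂_0 = 0, rank ∂_1 = 5 ⇒ b_0 = 6 − 0 − 5 = 1; all invariant factors of ∂_1 are 1 so no torsion. So H_0 ≅ Z.
rank ∂_1 = 5, rank ∂_2 = 7 ⇒ b_1 = 12 − 5 − 7 = 0; all invariant factors of ∂_2 are 1 so no torsion. So H_1 ≅ 0.
rank ∂_2 = 7, rank ∂_3 = 0 ⇒ b_2 = 8 − 7 − 0 = 1. So H_2 ≅ Z.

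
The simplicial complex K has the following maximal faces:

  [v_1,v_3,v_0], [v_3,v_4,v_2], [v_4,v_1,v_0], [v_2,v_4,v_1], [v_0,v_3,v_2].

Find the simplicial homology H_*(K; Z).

Fix the vertex order v_0 < v_1 < v_2 < v_3 < v_4 and write every simplex with vertices in increasing order. Then dim K = 2 and the simplices of K are:

  0-simplices (5): [v_0], [v_1], [v_2], [v_3], [v_4]
  1-simplices (10): [v_0,v_1], [v_0,v_2], [v_0,v_3], [v_0,v_4], [v_1,v_2], [v_1,v_3], [v_1,v_4], [v_2,v_3], [v_2,v_4], [v_3,v_4]
  2-simplices (5): [v_0,v_1,v_3], [v_0,v_1,v_4], [v_0,v_2,v_3], [v_1,v_2,v_4], [v_2,v_3,v_4]

giving chain groups C_0 ≅ Z^5, C_1 ≅ Z^10, C_2 ≅ Z^5.

Boundary ∂_1: C_1 → C_0 is given by ∂[p,q] = [q] − [p]. For instance
  ∂[v_1,v_4] = [v_4] − [v_1].
The resulting 5×10 matrix has rank 4, and its Smith normal form has invariant factors (1,1,1,1).

Boundary ∂_2: C_2 → C_1 acts by ∂[p,q,r] = [q,r] − [p,r] + [p,q]. For instance
  ∂[v_0,v_1,v_4] = [v_1,v_4] − [v_0,v_4] + [v_0,v_1],
  ∂[v_0,v_1,v_3] = [v_1,v_3] − [v_0,v_3] + [v_0,v_1].
As a 10×5 matrix over Z this has rank 5, with invariant factors (1,1,1,1,1).

Reading off H_k = ker ∂_k / im ∂_{k+1}:

  H_0: rank C_0 − rank ∂_1 = 5 − 4 = 1, and the invariant factors of ∂_1 are all 1, so H_0 ≅ Z.
  H_1: rank ker ∂_1 − rank ∂_2 = (10 − 4) − 5 = 1, and the invariant factors of ∂_2 are all 1, so H_1 ≅ Z.
  H_2: rank ker ∂_2 − rank ∂_3 = (5 − 5) − 0 = 0, and there is no ∂_3, so H_2 ≅ 0.

As a check, the Euler characteristic is 5 − 10 + 5 = 0, which agrees with 1 − 1 + 0 = 0.

H_0 ≅ Z,  H_1 ≅ Z,  H_2 = 0.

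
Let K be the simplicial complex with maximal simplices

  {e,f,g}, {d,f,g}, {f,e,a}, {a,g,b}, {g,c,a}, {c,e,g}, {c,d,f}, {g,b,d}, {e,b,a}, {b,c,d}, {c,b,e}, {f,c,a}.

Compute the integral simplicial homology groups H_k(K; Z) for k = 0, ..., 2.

H_0 = Z,  H_1 = Z/2,  H_2 = 0.

We work with the vertex ordering a < b < c < d < e < f < g. The simplices of K, each written with vertices in increasing order, are:

  0-simplices (7): a, b, c, d, e, f, g
  1-simplices (18): ab, ac, ae, af, ag, bc, bd, be, bg, cd, ce, cf, cg, df, dg, ef, eg, fg
  2-simplices (12): abe, abg, acf, acg, aef, bcd, bce, bdg, cdf, ceg, dfg, efg

so the chain groups are C_0 ≅ Z^7, C_1 ≅ Z^18, C_2 ≅ Z^12.

Boundary ∂_1: C_1 → C_0 maps an edge to its endpoints' difference, ∂[p,q] = q − p.
The resulting 7×18 matrix has rank 6, and its Smith normal form has invariant factors (1,1,1,1,1,1).

∂_2: C_2 → C_1 acts by ∂[p,q,r] = [q,r] − [p,r] + [p,q]. For instance
  ∂ceg = eg − cg + ce,
  ∂efg = fg − eg + ef.
This gives a 18×12 integer matrix of rank 12; reducing to Smith normal form yields diagonal entries (1,1,1,1,1,1,1,1,1,1,1,2).

Reading off H_k = ker ∂_k / im ∂_{k+1}:

  H_0: rank C_0 − rank ∂_1 = 7 − 6 = 1, and the invariant factors of ∂_1 are all 1, so H_0 ≅ Z.
  H_1: rank ker ∂_1 − rank ∂_2 = (18 − 6) − 12 = 0, and ∂_2 has invariant factor 2 > 1, so H_1 ≅ Z/2.
  H_2: rank ker ∂_2 − rank ∂_3 = (12 − 12) − 0 = 0, and there is no ∂_3, so H_2 ≅ 0.

As a check, the Euler characteristic is 7 − 18 + 12 = 1, which agrees with 1 − 0 + 0 = 1.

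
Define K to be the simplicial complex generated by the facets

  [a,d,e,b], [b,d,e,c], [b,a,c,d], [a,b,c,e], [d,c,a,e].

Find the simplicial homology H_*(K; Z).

Order the vertices as a < b < c < d < e. Listing each simplex with vertices in this order, K has dimension 3 with simplices:

  0-simplices (5): a, b, c, d, e
  1-simplices (10): ab, ac, ad, ae, bc, bd, be, cd, ce, de
  2-simplices (10): abc, abd, abe, acd, ace, ade, bcd, bce, bde, cde
  3-simplices (5): abcd, abce, abde, acde, bcde

giving chain groups C_0 ≅ Z^5, C_1 ≅ Z^10, C_2 ≅ Z^10, C_3 ≅ Z^5.

The boundary map ∂_1: C_1 → C_0 sends each edge [p,q] (with p < q) to q − p. For instance
  ∂bd = d − b.
The 5×10 boundary matrix has rank 4 and Smith normal form diag(1,1,1,1).

Boundary ∂_2: C_2 → C_1 sends each 2-simplex [p,q,r] to [q,r] − [p,r] + [p,q]. For instance
  ∂abc = bc − ac + ab,
  ∂abe = be − ae + ab.
The 10×10 boundary matrix has rank 6 and Smith normal form diag(1,1,1,1,1,1).

The boundary map ∂_3: C_3 → C_2 sends each 3-simplex σ to the alternating sum Σ_i (−1)^i (σ with its i-th vertex removed). For instance
  ∂abce = bce − ace + abe − abc,
  ∂abcd = bcd − acd + abd − abc.
As a 10×5 matrix over Z this has rank 4, with invariant factors (1,1,1,1).

Now H_k = ker ∂_k / im ∂_{k+1}, so:

  H_0: rank C_0 − rank ∂_1 = 5 − 4 = 1, and the invariant factors of ∂_1 are all 1, so H_0 ≅ Z.
  H_1: rank ker ∂_1 − rank ∂_2 = (10 − 4) − 6 = 0, and the invariant factors of ∂_2 are all 1, so H_1 ≅ 0.
  H_2: rank ker ∂_2 − rank ∂_3 = (10 − 6) − 4 = 0, and the invariant factors of ∂_3 are all 1, so H_2 ≅ 0.
  H_3: rank ker ∂_3 − rank ∂_4 = (5 − 4) − 0 = 1, and there is no ∂_4, so H_3 ≅ Z.

H_0 ≅ Z,  H_1 = 0,  H_2 = 0,  H_3 ≅ Z.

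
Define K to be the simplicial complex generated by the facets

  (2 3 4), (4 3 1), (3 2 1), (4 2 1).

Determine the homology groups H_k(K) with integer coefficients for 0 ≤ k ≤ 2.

H_0 = Z,  H_1 = 0,  H_2 = Z.

Take the total order 1 < 2 < 3 < 4 on the vertex set. Then K (dimension 2) consists of the simplices:

  0-simplices (4): [1], [2], [3], [4]
  1-simplices (6): [1,2], [1,3], [1,4], [2,3], [2,4], [3,4]
  2-simplices (4): [1,2,3], [1,2,4], [1,3,4], [2,3,4]

giving chain groups C_0 ≅ Z^4, C_1 ≅ Z^6, C_2 ≅ Z^4.

∂_1: C_1 → C_0 is given by ∂[p,q] = [q] − [p]. For instance
  ∂[1,4] = [4] − [1].
As a 4×6 matrix over Z this has rank 3, with invariant factors (1,1,1).

Boundary ∂_2: C_2 → C_1 maps a triangle to the signed sum of its edges. For instance
  ∂[2,3,4] = [3,4] − [2,4] + [2,3],
  ∂[1,3,4] = [3,4] − [1,4] + [1,3].
This gives a 6×4 integer matrix of rank 3; reducing to Smith normal form yields diagonal entries (1,1,1).

From H_k ≅ ker(∂_k) / im(∂_{k+1}) we obtain:

  H_0: rank C_0 − rank ∂_1 = 4 − 3 = 1, and the invariant factors of ∂_1 are all 1, so H_0 ≅ Z.
  H_1: rank ker ∂_1 − rank ∂_2 = (6 − 3) − 3 = 0, and the invariant factors of ∂_2 are all 1, so H_1 ≅ 0.
  H_2: rank ker ∂_2 − rank ∂_3 = (4 − 3) − 0 = 1, and there is no ∂_3, so H_2 ≅ Z.

As a check, the Euler characteristic is 4 − 6 + 4 = 2, which agrees with 1 − 0 + 1 = 2.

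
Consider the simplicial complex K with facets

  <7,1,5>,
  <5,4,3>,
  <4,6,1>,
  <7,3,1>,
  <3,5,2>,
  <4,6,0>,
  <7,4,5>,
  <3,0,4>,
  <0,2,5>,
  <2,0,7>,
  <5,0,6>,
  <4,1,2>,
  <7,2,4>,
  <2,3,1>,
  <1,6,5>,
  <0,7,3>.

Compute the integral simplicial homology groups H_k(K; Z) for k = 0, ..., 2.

H_0 = Z,  H_1 = Z^2,  H_2 = Z.

We work with the vertex ordering 0 < 1 < 2 < 3 < 4 < 5 < 6 < 7. The simplices of K, each written with vertices in increasing order, are:

  0-simplices (8): [0], [1], [2], [3], [4], [5], [6], [7]
  1-simplices (24): (24 of them)
  2-simplices (16): [0,2,5], [0,2,7], [0,3,4], [0,3,7], [0,4,6], [0,5,6], [1,2,3], [1,2,4], [1,3,7], [1,4,6], [1,5,6], [1,5,7], [2,3,5], [2,4,7], [3,4,5], [4,5,7]

giving chain groups C_0 ≅ Z^8, C_1 ≅ Z^24, C_2 ≅ Z^16.

Boundary ∂_1: C_1 → C_0 is given by ∂[p,q] = [q] − [p].
The 8×24 boundary matrix has rank 7 and Smith normal form diag(1,1,1,1,1,1,1).

Boundary ∂_2: C_2 → C_1 maps a triangle to the signed sum of its edges. For instance
  ∂[2,3,5] = [3,5] − [2,5] + [2,3],
  ∂[0,4,6] = [4,6] − [0,6] + [0,4].
The 24×16 boundary matrix has rank 15 and Smith normal form diag(1,1,1,1,1,1,1,1,1,1,1,1,1,1,1).

Reading off H_k = ker ∂_k / im ∂_{k+1}:

  H_0: rank C_0 − rank ∂_1 = 8 − 7 = 1, and the invariant factors of ∂_1 are all 1, so H_0 = Z.
  H_1: rank ker ∂_1 − rank ∂_2 = (24 − 7) − 15 = 2, and the invariant factors of ∂_2 are all 1, so H_1 = Z^2.
  H_2: rank ker ∂_2 − rank ∂_3 = (16 − 15) − 0 = 1, and there is no ∂_3, so H_2 = Z.

As a check, the Euler characteristic is 8 − 24 + 16 = 0, which agrees with 1 − 2 + 1 = 0.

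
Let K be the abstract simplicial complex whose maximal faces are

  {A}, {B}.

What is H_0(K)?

Take the total order A < B on the vertex set. Then K (dimension 0) consists of the simplices:

  0-simplices (2): A, B

so the chain groups are C_0 ≅ Z^2.

Computing H_k = (kernel of ∂_k) / (image of ∂_{k+1}):

  H_0: rank C_0 − rank ∂_1 = 2 − 0 = 2, and there is no ∂_1, so H_0 = Z^2.

(K is a triangulation of a set of 2 points.)

H_0 ≅ Z^2.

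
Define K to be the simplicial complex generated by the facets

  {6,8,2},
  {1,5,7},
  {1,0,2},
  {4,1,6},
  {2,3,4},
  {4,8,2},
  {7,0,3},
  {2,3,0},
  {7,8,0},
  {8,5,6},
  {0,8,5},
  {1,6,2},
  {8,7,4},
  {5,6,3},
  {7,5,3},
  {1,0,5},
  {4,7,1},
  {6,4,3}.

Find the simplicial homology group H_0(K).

H_0 ≅ Z.

K has 9 vertices, 27 edges, 18 triangles.
rank ∂_0 = 0, rank ∂_1 = 8 ⇒ b_0 = 9 − 0 − 8 = 1; all invariant factors of ∂_1 are 1 so no torsion. So H_0 = Z.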